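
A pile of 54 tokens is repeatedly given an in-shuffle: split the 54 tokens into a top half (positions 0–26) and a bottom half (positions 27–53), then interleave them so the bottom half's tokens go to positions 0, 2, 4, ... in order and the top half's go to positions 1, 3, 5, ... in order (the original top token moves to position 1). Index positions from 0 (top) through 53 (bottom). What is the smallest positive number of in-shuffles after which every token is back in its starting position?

The in-shuffle permutes the 54 positions with cycle lengths [4, 10, 20, 20].
Every token is home exactly when every cycle has completed a whole number of laps, i.e. after lcm(4, 10, 20) = 20 in-shuffles.

20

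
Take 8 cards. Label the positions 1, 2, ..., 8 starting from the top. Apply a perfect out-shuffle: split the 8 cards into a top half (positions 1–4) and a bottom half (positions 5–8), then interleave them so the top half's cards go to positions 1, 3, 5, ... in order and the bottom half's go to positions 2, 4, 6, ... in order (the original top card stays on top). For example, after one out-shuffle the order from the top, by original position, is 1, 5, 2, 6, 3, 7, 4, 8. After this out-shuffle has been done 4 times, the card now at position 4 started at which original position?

Work backwards from position 4, undoing one out-shuffle at a time:
4 ← 6 ← 7 ← 4 ← 6
So the card now at position 4 started at position 6.

6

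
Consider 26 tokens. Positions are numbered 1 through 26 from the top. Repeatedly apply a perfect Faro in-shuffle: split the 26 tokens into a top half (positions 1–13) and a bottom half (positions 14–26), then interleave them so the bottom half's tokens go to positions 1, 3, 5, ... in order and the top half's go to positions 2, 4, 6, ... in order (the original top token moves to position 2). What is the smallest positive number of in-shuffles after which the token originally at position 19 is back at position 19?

18

Follow position 19 under repeated in-shuffles:
19 → 11 → 22 → 17 → 7 → 14 → 1 → 2 → 4 → 8 → 16 → 5 → 10 → 20 → 13 → 26 → 25 → 23 → 19
It first returns after 18 in-shuffles.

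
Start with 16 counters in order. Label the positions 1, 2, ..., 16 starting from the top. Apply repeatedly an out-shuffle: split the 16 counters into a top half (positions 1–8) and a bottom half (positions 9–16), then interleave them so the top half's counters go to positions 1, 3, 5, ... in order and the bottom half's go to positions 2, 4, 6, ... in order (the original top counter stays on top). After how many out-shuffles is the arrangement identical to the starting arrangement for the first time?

4

The out-shuffle permutes the 16 positions with cycle lengths [1, 1, 2, 4, 4, 4].
Every counter is home exactly when every cycle has completed a whole number of laps, i.e. after lcm(1, 2, 4) = 4 out-shuffles.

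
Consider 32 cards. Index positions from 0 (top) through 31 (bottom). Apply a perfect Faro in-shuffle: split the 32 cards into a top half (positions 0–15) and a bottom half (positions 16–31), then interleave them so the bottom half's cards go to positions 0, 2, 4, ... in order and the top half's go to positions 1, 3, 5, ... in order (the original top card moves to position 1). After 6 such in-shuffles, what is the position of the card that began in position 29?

5

Track the card's position through each in-shuffle:
29 → 26 → 20 → 8 → 17 → 2 → 5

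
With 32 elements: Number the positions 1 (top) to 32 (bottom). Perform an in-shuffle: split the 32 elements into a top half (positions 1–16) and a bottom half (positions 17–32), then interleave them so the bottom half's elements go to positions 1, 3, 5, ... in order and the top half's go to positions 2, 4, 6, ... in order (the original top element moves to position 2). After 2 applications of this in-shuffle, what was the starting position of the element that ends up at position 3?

Work backwards from position 3, undoing one in-shuffle at a time:
3 ← 18 ← 9
So the element now at position 3 started at position 9.

9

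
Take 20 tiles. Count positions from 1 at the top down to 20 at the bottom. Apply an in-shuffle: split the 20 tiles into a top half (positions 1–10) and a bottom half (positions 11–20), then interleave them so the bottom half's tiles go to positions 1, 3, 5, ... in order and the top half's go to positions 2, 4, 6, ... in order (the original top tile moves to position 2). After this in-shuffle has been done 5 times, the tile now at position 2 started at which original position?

4

Work backwards from position 2, undoing one in-shuffle at a time:
2 ← 1 ← 11 ← 16 ← 8 ← 4
So the tile now at position 2 started at position 4.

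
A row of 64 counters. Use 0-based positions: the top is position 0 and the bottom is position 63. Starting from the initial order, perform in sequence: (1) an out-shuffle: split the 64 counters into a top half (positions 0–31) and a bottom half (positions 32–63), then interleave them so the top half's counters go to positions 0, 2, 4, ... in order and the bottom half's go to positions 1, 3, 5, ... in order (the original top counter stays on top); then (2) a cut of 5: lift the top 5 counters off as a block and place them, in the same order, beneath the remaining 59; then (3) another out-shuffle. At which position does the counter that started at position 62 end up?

Track the counter from position 62 forward through each operation:
  after op 1 (out-shuffle): 62 → 61
  after op 2 (cut 5): 61 → 56
  after op 3 (out-shuffle): 56 → 49

49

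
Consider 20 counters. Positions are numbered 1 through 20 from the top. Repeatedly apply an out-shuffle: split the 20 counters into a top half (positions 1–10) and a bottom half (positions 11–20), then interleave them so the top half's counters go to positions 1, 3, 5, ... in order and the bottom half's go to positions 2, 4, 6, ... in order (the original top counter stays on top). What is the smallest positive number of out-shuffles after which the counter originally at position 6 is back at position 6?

Follow position 6 under repeated out-shuffles:
6 → 11 → 2 → 3 → 5 → 9 → 17 → 14 → 8 → 15 → 10 → 19 → 18 → 16 → 12 → 4 → 7 → 13 → 6
It first returns after 18 out-shuffles.

18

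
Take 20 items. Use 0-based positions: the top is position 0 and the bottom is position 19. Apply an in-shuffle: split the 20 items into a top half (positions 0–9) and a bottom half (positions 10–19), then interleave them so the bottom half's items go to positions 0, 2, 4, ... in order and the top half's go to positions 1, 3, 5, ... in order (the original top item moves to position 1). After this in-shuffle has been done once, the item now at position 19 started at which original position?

Work backwards from position 19, undoing one in-shuffle at a time:
19 ← 9
So the item now at position 19 started at position 9.

9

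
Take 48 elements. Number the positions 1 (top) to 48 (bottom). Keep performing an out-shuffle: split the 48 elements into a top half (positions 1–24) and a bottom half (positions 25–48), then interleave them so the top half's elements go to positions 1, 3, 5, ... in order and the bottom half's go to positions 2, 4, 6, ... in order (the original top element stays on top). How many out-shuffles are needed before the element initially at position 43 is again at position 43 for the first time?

23

Follow position 43 under repeated out-shuffles:
43 → 38 → 28 → 8 → 15 → 29 → 10 → 19 → ... → 43 (length 23)
It first returns after 23 out-shuffles.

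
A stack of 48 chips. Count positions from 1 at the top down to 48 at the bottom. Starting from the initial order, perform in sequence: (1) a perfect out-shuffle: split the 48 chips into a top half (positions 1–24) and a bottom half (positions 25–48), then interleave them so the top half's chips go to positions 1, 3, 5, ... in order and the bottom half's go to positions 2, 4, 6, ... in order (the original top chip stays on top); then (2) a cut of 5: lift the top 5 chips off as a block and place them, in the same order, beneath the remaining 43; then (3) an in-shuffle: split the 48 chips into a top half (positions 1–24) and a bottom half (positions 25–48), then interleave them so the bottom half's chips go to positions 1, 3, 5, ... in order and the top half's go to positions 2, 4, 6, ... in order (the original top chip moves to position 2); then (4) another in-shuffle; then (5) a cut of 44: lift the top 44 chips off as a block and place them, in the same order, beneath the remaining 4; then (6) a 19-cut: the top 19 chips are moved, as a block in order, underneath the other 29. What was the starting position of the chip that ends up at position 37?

27

Undo the operations in reverse order, starting from position 37:
  undo op 6 (cut 19): 37 ← 8
  undo op 5 (cut 44): 8 ← 4
  undo op 4 (in-shuffle, from top half): 4 ← 2
  undo op 3 (in-shuffle, from top half): 2 ← 1
  undo op 2 (cut 5): 1 ← 6
  undo op 1 (out-shuffle, from bottom half): 6 ← 27
So the chip at position 37 came from original position 27.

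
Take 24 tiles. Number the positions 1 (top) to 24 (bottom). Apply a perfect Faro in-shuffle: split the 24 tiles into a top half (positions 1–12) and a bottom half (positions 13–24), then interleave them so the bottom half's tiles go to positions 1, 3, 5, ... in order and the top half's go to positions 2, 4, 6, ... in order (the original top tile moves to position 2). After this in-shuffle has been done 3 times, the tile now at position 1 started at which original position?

Work backwards from position 1, undoing one in-shuffle at a time:
1 ← 13 ← 19 ← 22
So the tile now at position 1 started at position 22.

22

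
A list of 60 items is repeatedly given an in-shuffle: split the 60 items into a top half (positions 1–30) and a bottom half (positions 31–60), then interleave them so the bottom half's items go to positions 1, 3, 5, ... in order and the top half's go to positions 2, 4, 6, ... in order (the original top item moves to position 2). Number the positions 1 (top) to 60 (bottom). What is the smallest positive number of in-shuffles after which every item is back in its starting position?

60

The in-shuffle permutes the 60 positions with cycle lengths [60].
Every item is home exactly when every cycle has completed a whole number of laps, i.e. after lcm(60) = 60 in-shuffles.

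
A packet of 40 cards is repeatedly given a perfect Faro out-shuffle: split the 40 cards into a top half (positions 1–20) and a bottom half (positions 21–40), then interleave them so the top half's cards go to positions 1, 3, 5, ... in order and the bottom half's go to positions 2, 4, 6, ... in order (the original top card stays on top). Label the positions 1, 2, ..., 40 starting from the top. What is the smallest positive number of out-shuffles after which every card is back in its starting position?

The out-shuffle permutes the 40 positions with cycle lengths [1, 1, 2, 12, 12, 12].
Every card is home exactly when every cycle has completed a whole number of laps, i.e. after lcm(1, 2, 12) = 12 out-shuffles.

12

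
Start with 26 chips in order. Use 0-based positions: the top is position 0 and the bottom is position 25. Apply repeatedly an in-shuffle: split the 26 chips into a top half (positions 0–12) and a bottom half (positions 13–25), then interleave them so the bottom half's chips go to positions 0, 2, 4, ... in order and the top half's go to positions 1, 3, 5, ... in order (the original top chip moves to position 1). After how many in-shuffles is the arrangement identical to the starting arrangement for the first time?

The in-shuffle permutes the 26 positions with cycle lengths [2, 6, 18].
Every chip is home exactly when every cycle has completed a whole number of laps, i.e. after lcm(2, 6, 18) = 18 in-shuffles.

18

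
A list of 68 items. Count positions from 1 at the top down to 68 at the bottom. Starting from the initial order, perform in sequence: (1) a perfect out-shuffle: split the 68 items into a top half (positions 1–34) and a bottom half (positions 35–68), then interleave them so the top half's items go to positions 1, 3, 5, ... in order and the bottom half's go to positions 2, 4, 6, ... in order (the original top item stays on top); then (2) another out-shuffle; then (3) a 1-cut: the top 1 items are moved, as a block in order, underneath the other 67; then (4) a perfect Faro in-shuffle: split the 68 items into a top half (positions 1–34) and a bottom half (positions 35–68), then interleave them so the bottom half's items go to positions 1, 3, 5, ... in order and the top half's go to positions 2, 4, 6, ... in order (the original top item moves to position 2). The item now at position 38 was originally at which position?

56

Undo the operations in reverse order, starting from position 38:
  undo op 4 (in-shuffle, from top half): 38 ← 19
  undo op 3 (cut 1): 19 ← 20
  undo op 2 (out-shuffle, from bottom half): 20 ← 44
  undo op 1 (out-shuffle, from bottom half): 44 ← 56
So the item at position 38 came from original position 56.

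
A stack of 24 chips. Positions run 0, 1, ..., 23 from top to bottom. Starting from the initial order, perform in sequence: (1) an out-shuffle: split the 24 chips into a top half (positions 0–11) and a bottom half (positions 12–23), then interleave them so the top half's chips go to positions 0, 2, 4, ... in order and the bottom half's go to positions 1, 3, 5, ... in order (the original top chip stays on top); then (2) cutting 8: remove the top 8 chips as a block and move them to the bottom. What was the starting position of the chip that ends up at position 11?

21

Undo the operations in reverse order, starting from position 11:
  undo op 2 (cut 8): 11 ← 19
  undo op 1 (out-shuffle, from bottom half): 19 ← 21
So the chip at position 11 came from original position 21.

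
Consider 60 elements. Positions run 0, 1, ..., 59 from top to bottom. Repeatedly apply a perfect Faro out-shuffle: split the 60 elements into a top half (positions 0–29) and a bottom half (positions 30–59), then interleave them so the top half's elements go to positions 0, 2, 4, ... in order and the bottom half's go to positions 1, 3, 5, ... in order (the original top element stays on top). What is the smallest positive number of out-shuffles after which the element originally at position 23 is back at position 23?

Follow position 23 under repeated out-shuffles:
23 → 46 → 33 → 7 → 14 → 28 → 56 → 53 → ... → 23 (length 58)
It first returns after 58 out-shuffles.

58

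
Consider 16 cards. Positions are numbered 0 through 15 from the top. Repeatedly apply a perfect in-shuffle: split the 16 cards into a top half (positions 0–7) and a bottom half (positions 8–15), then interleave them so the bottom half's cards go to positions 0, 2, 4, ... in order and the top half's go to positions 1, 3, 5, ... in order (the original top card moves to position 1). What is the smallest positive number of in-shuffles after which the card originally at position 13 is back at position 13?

Follow position 13 under repeated in-shuffles:
13 → 10 → 4 → 9 → 2 → 5 → 11 → 6 → 13
It first returns after 8 in-shuffles.

8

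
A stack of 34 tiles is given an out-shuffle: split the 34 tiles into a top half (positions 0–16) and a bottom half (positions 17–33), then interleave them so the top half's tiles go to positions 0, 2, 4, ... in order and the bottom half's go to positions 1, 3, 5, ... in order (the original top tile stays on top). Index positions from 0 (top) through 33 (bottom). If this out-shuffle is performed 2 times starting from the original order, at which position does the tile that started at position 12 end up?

15

Track the tile's position through each out-shuffle:
12 → 24 → 15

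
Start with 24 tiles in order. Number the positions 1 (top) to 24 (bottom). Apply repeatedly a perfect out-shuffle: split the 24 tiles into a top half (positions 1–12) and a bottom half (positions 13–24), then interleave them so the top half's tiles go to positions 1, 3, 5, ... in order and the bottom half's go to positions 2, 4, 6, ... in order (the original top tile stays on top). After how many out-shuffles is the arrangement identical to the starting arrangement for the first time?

The out-shuffle permutes the 24 positions with cycle lengths [1, 1, 11, 11].
Every tile is home exactly when every cycle has completed a whole number of laps, i.e. after lcm(1, 11) = 11 out-shuffles.

11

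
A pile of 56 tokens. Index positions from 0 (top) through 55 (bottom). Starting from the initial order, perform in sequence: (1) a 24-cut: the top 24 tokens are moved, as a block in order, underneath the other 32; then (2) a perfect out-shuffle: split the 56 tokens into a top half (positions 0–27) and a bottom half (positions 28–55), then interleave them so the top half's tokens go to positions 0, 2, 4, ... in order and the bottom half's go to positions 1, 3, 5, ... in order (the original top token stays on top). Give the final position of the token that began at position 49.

50

Track the token from position 49 forward through each operation:
  after op 1 (cut 24): 49 → 25
  after op 2 (out-shuffle): 25 → 50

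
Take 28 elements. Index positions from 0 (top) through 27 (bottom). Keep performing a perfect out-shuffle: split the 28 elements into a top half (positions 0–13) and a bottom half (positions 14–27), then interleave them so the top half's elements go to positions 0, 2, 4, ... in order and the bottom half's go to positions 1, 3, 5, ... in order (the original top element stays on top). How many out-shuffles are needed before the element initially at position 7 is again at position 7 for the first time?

18

Follow position 7 under repeated out-shuffles:
7 → 14 → 1 → 2 → 4 → 8 → 16 → 5 → 10 → 20 → 13 → 26 → 25 → 23 → 19 → 11 → 22 → 17 → 7
It first returns after 18 out-shuffles.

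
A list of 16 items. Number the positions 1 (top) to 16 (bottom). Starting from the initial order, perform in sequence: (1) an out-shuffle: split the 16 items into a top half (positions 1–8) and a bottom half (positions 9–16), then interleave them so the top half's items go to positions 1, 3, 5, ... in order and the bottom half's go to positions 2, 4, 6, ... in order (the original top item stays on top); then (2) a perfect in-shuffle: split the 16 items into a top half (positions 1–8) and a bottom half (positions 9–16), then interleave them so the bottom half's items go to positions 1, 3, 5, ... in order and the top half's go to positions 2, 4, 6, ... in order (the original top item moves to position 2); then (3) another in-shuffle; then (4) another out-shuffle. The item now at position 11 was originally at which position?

Undo the operations in reverse order, starting from position 11:
  undo op 4 (out-shuffle, from top half): 11 ← 6
  undo op 3 (in-shuffle, from top half): 6 ← 3
  undo op 2 (in-shuffle, from bottom half): 3 ← 10
  undo op 1 (out-shuffle, from bottom half): 10 ← 13
So the item at position 11 came from original position 13.

13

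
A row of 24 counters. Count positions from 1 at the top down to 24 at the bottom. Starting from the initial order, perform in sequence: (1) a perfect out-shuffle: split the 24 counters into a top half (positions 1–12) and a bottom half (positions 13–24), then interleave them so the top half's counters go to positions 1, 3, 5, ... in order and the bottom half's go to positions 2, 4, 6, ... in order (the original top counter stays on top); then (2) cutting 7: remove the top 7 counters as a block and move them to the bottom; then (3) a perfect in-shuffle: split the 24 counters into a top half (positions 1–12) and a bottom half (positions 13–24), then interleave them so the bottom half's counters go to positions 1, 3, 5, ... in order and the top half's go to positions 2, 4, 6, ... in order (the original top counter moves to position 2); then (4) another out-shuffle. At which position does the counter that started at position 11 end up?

Track the counter from position 11 forward through each operation:
  after op 1 (out-shuffle): 11 → 21
  after op 2 (cut 7): 21 → 14
  after op 3 (in-shuffle): 14 → 3
  after op 4 (out-shuffle): 3 → 5

5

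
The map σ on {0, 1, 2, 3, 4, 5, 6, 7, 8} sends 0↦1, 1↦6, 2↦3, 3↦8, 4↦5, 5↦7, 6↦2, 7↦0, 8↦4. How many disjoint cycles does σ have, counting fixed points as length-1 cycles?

Cycle decomposition: (0 1 6 2 3 8 4 5 7).
1 cycle.

1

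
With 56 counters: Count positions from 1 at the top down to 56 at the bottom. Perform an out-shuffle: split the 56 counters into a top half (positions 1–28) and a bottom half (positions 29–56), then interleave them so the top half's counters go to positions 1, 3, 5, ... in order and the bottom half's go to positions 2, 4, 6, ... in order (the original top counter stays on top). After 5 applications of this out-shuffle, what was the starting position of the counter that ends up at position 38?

Work backwards from position 38, undoing one out-shuffle at a time:
38 ← 47 ← 24 ← 40 ← 48 ← 52
So the counter now at position 38 started at position 52.

52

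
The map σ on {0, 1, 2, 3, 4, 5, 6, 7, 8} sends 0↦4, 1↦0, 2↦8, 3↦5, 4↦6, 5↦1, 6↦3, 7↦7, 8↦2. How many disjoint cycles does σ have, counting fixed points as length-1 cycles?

Cycle decomposition: (0 4 6 3 5 1) (2 8) (7).
3 cycles.

3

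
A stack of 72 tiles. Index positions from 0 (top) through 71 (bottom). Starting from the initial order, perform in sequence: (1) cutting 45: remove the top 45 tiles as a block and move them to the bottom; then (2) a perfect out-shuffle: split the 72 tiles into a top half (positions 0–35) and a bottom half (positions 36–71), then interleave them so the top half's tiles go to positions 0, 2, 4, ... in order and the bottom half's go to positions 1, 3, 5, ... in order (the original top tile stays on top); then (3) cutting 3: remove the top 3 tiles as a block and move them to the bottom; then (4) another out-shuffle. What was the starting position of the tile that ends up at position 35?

Undo the operations in reverse order, starting from position 35:
  undo op 4 (out-shuffle, from bottom half): 35 ← 53
  undo op 3 (cut 3): 53 ← 56
  undo op 2 (out-shuffle, from top half): 56 ← 28
  undo op 1 (cut 45): 28 ← 1
So the tile at position 35 came from original position 1.

1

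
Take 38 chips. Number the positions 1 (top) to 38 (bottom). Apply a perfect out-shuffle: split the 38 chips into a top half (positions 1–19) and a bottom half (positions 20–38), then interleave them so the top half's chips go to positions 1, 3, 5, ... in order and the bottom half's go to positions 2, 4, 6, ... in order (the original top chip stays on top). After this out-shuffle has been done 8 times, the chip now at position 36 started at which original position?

Work backwards from position 36, undoing one out-shuffle at a time:
36 ← 37 ← 19 ← 10 ← 24 ← 31 ← 16 ← 27 ← 14
So the chip now at position 36 started at position 14.

14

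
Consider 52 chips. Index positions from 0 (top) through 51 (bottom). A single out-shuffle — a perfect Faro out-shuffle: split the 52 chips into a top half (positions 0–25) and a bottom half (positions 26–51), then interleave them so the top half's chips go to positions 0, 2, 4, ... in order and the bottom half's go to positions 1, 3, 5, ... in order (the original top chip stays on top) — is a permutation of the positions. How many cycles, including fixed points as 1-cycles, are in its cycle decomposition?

Trace each unvisited position around until it returns:
(0) (1 2 4 8 16 32 13 26) (3 6 12 24 48 45 39 27) (5 10 20 40 29 7 14 28) (9 18 36 21 42 33 15 30) (11 22 44 37 23 46 41 31) (17 34) (19 38 25 50 49 47 43 35) ... plus 1 more
9 cycles in total.

9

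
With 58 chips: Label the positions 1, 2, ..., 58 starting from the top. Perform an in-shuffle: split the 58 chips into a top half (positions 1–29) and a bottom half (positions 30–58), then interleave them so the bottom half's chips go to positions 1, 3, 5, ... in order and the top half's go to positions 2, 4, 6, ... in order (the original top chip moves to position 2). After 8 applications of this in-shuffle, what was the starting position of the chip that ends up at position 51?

Work backwards from position 51, undoing one in-shuffle at a time:
51 ← 55 ← 57 ← 58 ← 29 ← 44 ← 22 ← 11 ← 35
So the chip now at position 51 started at position 35.

35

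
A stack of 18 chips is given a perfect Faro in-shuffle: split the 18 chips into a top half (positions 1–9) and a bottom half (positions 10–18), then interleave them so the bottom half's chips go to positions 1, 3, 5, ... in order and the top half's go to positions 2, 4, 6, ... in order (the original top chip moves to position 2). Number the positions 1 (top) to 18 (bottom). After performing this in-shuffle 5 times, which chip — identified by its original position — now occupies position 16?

10

Work backwards from position 16, undoing one in-shuffle at a time:
16 ← 8 ← 4 ← 2 ← 1 ← 10
So the chip now at position 16 started at position 10.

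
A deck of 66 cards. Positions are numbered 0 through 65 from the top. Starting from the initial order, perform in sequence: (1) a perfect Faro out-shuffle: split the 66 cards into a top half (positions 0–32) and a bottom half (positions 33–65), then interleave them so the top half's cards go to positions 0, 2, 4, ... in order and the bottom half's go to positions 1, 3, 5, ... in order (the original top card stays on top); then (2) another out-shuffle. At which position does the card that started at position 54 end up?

21

Track the card from position 54 forward through each operation:
  after op 1 (out-shuffle): 54 → 43
  after op 2 (out-shuffle): 43 → 21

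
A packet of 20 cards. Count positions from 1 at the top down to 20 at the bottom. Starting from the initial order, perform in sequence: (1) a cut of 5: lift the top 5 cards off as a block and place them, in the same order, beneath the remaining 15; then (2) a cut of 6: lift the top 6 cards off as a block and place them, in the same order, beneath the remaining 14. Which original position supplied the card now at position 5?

16

Undo the operations in reverse order, starting from position 5:
  undo op 2 (cut 6): 5 ← 11
  undo op 1 (cut 5): 11 ← 16
So the card at position 5 came from original position 16.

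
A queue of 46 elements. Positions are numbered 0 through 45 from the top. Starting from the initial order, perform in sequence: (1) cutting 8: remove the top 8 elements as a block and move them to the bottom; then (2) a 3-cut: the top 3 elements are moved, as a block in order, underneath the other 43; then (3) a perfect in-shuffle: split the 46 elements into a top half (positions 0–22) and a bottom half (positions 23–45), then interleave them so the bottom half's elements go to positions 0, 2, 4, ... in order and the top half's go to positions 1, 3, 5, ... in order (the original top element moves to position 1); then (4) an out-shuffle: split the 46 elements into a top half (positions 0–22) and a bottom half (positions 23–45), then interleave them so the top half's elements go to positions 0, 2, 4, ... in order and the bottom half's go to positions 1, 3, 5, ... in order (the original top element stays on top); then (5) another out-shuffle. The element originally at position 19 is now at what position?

23

Track the element from position 19 forward through each operation:
  after op 1 (cut 8): 19 → 11
  after op 2 (cut 3): 11 → 8
  after op 3 (in-shuffle): 8 → 17
  after op 4 (out-shuffle): 17 → 34
  after op 5 (out-shuffle): 34 → 23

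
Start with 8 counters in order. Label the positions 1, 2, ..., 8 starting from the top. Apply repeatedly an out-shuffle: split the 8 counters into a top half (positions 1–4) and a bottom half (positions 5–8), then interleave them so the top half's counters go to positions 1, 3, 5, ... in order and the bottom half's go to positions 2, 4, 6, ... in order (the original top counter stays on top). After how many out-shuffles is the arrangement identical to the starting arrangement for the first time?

The out-shuffle permutes the 8 positions with cycle lengths [1, 1, 3, 3].
Every counter is home exactly when every cycle has completed a whole number of laps, i.e. after lcm(1, 3) = 3 out-shuffles.

3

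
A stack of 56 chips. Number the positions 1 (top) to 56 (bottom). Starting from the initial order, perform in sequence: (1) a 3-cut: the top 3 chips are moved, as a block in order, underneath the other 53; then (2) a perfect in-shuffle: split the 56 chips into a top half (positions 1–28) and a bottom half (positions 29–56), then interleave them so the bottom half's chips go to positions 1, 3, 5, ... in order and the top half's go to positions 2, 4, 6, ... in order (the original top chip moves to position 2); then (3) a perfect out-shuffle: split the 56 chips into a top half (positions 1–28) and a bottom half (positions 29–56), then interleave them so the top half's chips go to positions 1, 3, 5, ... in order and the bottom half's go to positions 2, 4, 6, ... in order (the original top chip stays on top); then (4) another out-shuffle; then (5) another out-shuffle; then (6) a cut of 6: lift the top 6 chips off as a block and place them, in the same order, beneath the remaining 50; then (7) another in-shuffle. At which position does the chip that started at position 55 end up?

9

Track the chip from position 55 forward through each operation:
  after op 1 (cut 3): 55 → 52
  after op 2 (in-shuffle): 52 → 47
  after op 3 (out-shuffle): 47 → 38
  after op 4 (out-shuffle): 38 → 20
  after op 5 (out-shuffle): 20 → 39
  after op 6 (cut 6): 39 → 33
  after op 7 (in-shuffle): 33 → 9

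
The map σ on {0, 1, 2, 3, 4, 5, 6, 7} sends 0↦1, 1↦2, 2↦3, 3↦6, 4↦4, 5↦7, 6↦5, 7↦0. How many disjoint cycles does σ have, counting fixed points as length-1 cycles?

2

Cycle decomposition: (0 1 2 3 6 5 7) (4).
2 cycles.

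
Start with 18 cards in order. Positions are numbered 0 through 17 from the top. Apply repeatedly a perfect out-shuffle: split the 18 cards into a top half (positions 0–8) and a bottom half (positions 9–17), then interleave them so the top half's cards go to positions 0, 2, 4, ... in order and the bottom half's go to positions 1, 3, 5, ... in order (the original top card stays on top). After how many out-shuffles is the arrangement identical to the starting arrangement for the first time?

The out-shuffle permutes the 18 positions with cycle lengths [1, 1, 8, 8].
Every card is home exactly when every cycle has completed a whole number of laps, i.e. after lcm(1, 8) = 8 out-shuffles.

8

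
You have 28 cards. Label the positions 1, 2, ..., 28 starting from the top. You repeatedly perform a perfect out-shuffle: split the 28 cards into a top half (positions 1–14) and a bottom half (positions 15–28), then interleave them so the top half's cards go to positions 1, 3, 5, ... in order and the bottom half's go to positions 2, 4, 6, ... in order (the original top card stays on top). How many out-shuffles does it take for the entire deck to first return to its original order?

18

The out-shuffle permutes the 28 positions with cycle lengths [1, 1, 2, 6, 18].
Every card is home exactly when every cycle has completed a whole number of laps, i.e. after lcm(1, 2, 6, 18) = 18 out-shuffles.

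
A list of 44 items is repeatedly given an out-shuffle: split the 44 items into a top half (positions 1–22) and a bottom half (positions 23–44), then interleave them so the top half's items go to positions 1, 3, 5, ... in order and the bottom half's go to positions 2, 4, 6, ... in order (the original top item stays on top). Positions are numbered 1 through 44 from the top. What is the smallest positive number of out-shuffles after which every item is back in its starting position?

The out-shuffle permutes the 44 positions with cycle lengths [1, 1, 14, 14, 14].
Every item is home exactly when every cycle has completed a whole number of laps, i.e. after lcm(1, 14) = 14 out-shuffles.

14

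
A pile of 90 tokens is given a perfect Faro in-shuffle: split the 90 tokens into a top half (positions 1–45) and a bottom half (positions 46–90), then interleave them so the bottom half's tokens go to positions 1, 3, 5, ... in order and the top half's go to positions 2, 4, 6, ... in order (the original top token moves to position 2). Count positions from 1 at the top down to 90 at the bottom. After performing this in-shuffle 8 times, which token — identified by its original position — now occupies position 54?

45

Work backwards from position 54, undoing one in-shuffle at a time:
54 ← 27 ← 59 ← 75 ← 83 ← 87 ← 89 ← 90 ← 45
So the token now at position 54 started at position 45.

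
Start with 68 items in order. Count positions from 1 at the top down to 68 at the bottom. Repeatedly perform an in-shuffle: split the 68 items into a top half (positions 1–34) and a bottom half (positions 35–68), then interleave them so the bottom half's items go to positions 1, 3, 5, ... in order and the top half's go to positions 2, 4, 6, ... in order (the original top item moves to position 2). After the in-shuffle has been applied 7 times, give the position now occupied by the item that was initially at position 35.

Track the item's position through each in-shuffle:
35 → 1 → 2 → 4 → 8 → 16 → 32 → 64

64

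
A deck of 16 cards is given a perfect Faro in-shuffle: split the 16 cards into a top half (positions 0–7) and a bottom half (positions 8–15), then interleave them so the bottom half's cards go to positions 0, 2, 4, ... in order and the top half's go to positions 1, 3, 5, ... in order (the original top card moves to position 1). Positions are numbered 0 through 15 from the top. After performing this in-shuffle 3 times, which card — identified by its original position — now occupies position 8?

Work backwards from position 8, undoing one in-shuffle at a time:
8 ← 12 ← 14 ← 15
So the card now at position 8 started at position 15.

15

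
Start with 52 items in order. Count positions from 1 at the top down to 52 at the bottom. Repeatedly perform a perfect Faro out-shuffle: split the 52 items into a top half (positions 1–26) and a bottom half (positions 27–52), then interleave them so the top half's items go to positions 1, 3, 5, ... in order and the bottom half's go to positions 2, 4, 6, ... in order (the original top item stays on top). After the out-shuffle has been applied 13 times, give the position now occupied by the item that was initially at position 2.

33

Track position through each out-shuffle: 2 → 3 → 5 → 9 → 17 → ... (continuing for 13 shuffles total) → 33.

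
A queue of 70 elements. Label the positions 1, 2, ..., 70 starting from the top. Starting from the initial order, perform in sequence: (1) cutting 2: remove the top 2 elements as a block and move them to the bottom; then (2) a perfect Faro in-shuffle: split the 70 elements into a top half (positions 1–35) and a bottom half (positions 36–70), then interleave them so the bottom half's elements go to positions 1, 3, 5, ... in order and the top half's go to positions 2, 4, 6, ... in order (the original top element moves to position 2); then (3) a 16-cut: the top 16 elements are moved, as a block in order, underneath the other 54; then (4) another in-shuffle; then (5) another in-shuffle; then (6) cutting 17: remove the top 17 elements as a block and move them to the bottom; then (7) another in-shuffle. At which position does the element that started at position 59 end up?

40

Track the element from position 59 forward through each operation:
  after op 1 (cut 2): 59 → 57
  after op 2 (in-shuffle): 57 → 43
  after op 3 (cut 16): 43 → 27
  after op 4 (in-shuffle): 27 → 54
  after op 5 (in-shuffle): 54 → 37
  after op 6 (cut 17): 37 → 20
  after op 7 (in-shuffle): 20 → 40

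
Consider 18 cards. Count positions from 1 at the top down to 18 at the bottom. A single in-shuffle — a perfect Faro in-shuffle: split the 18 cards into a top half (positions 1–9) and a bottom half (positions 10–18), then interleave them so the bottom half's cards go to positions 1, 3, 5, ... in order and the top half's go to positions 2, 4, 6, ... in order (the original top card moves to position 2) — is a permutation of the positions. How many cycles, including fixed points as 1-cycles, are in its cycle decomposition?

1

Trace each unvisited position around until it returns:
(1 2 4 8 16 13 ... len 18)
1 cycle in total.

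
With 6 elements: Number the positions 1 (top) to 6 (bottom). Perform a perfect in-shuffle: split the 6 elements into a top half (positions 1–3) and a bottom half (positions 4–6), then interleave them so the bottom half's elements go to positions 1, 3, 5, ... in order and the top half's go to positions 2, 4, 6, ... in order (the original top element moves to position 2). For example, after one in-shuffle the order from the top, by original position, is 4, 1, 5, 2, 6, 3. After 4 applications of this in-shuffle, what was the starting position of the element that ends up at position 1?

4

Work backwards from position 1, undoing one in-shuffle at a time:
1 ← 4 ← 2 ← 1 ← 4
So the element now at position 1 started at position 4.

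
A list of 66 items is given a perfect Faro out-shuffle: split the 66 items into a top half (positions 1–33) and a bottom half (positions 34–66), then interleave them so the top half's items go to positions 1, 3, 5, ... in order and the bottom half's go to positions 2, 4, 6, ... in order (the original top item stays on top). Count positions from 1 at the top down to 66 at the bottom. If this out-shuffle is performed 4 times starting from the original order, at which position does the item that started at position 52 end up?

37

Track the item's position through each out-shuffle:
52 → 38 → 10 → 19 → 37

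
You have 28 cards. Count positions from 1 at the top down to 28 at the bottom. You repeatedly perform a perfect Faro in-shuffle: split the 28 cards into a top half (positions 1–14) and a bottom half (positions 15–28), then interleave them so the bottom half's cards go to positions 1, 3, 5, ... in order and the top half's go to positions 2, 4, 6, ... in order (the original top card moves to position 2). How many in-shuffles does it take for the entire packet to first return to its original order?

28

The in-shuffle permutes the 28 positions with cycle lengths [28].
Every card is home exactly when every cycle has completed a whole number of laps, i.e. after lcm(28) = 28 in-shuffles.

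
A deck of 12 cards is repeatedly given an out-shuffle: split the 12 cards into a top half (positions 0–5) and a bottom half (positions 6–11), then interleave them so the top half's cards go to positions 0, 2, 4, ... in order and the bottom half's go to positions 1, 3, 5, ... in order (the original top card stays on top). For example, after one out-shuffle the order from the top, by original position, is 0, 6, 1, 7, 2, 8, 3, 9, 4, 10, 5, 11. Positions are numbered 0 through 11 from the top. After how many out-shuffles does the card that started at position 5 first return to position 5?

10

Follow position 5 under repeated out-shuffles:
5 → 10 → 9 → 7 → 3 → 6 → 1 → 2 → 4 → 8 → 5
It first returns after 10 out-shuffles.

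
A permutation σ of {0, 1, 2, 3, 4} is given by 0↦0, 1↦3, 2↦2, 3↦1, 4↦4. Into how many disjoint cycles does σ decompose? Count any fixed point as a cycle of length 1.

Cycle decomposition: (0) (1 3) (2) (4).
4 cycles.

4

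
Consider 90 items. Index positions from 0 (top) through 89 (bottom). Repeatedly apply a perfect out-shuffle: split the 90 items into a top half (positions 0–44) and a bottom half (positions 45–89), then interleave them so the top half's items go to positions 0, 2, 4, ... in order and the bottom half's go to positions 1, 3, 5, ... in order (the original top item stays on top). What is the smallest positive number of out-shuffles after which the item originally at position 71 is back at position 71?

Follow position 71 under repeated out-shuffles:
71 → 53 → 17 → 34 → 68 → 47 → 5 → 10 → 20 → 40 → 80 → 71
It first returns after 11 out-shuffles.

11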